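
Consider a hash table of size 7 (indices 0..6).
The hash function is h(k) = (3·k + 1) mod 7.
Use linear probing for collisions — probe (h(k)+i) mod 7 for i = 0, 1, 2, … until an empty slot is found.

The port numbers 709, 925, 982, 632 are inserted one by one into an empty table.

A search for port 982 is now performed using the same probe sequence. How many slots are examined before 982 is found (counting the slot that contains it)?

2

Insert 709: h=0, slot 0 empty => index 0.
Insert 925: h=4, slot 4 empty => index 4.
Insert 982: h=0, slot 0 occupied => index 1.
Insert 632: h=0, slots 0,1 occupied => index 2.
Table: [709, 982, 632, -, 925, -, -]
Lookup 982: h=0, probe 0,1 → found at 1.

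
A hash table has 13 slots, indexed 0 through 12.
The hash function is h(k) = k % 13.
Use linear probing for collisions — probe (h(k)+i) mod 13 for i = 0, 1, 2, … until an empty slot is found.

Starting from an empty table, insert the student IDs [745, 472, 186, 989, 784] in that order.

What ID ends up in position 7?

784

745: h=4 => slot 4
472: h=4, probe 4,5 => slot 5
186: h=4, probe 4,5,6 => slot 6
989: h=1 => slot 1
784: h=4, probe 4,5,6,7 => slot 7
Table: [-, 989, -, -, 745, 472, 186, 784, -, -, -, -, -]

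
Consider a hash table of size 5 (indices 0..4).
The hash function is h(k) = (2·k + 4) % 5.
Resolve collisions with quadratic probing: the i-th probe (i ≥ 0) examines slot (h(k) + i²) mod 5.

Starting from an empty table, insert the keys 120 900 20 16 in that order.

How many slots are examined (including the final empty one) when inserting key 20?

120 hashes to 4; slot 4 is free -> place at 4.
900 hashes to 4; 4 taken -> place at 0.
20 hashes to 4; 4,0 taken -> place at 3.
16 hashes to 1; slot 1 is free -> place at 1.
Table: [900, 16, _, 20, 120]

3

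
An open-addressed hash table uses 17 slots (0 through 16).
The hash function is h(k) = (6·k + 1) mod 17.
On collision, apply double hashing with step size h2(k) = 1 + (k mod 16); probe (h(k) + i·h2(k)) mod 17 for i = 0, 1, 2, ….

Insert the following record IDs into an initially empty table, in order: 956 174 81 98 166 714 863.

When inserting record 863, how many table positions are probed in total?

2

956: h=8 → slot 8
174: h=8, h2=15, probe 8,6 → slot 6
81: h=11 → slot 11
98: h=11, h2=3, probe 11,14 → slot 14
166: h=11, h2=7, probe 11,1 → slot 1
714: h=1, h2=11, probe 1,12 → slot 12
863: h=11, h2=16, probe 11,10 → slot 10
Table: [., 166, ., ., ., ., 174, ., 956, ., 863, 81, 714, ., 98, ., .]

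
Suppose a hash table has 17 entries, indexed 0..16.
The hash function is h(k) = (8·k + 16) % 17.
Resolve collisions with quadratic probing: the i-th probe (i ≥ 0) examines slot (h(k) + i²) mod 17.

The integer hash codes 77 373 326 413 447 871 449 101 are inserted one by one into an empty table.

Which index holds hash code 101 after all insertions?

Insert 77: h=3, slot 3 empty -> index 3.
Insert 373: h=8, slot 8 empty -> index 8.
Insert 326: h=6, slot 6 empty -> index 6.
Insert 413: h=5, slot 5 empty -> index 5.
Insert 447: h=5, slots 5,6 occupied -> index 9.
Insert 871: h=14, slot 14 empty -> index 14.
Insert 449: h=4, slot 4 empty -> index 4.
Insert 101: h=8, slots 8,9 occupied -> index 12.
Table: [—, —, —, 77, 449, 413, 326, —, 373, 447, —, —, 101, —, 871, —, —]

12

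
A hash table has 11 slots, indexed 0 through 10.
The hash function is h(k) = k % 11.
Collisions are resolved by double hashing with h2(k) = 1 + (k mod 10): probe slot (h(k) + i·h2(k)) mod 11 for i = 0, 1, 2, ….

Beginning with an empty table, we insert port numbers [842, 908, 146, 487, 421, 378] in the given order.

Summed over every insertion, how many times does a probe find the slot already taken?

Insert 842: h=6, slot 6 empty -> index 6.
Insert 908: h=6, h2=9, slot 6 occupied -> index 4.
Insert 146: h=3, slot 3 empty -> index 3.
Insert 487: h=3, h2=8, slot 3 occupied -> index 0.
Insert 421: h=3, h2=2, slot 3 occupied -> index 5.
Insert 378: h=4, h2=9, slot 4 occupied -> index 2.
Table: [487, -, 378, 146, 908, 421, 842, -, -, -, -]

4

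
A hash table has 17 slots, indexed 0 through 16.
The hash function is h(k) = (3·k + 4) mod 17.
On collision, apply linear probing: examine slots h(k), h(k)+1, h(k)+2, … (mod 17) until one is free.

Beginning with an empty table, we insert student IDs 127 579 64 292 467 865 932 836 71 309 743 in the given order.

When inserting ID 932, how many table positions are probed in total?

3

127 hashes to 11; slot 11 is free => place at 11.
579 hashes to 7; slot 7 is free => place at 7.
64 hashes to 9; slot 9 is free => place at 9.
292 hashes to 13; slot 13 is free => place at 13.
467 hashes to 11; 11 taken => place at 12.
865 hashes to 15; slot 15 is free => place at 15.
932 hashes to 12; 12,13 taken => place at 14.
836 hashes to 13; 13,14,15 taken => place at 16.
71 hashes to 13; 13,14,15,16 taken => place at 0.
309 hashes to 13; 13,14,15,16,0 taken => place at 1.
743 hashes to 6; slot 6 is free => place at 6.
Table: [71, 309, -, -, -, -, 743, 579, -, 64, -, 127, 467, 292, 932, 865, 836]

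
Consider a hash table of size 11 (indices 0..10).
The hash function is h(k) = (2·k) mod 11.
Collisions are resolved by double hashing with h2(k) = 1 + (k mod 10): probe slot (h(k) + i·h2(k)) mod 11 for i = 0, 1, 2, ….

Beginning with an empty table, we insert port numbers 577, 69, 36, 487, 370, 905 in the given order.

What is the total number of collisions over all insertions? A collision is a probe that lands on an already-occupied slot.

577: h=10 -> slot 10
69: h=6 -> slot 6
36: h=6, h2=7, probe 6,2 -> slot 2
487: h=6, h2=8, probe 6,3 -> slot 3
370: h=3, h2=1, probe 3,4 -> slot 4
905: h=6, h2=6, probe 6,1 -> slot 1
Table: [., 905, 36, 487, 370, ., 69, ., ., ., 577]

4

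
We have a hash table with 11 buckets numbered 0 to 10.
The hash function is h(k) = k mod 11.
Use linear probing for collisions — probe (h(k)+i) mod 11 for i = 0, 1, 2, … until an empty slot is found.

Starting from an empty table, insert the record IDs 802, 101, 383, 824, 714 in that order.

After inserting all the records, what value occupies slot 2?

802: h=10 => slot 10
101: h=2 => slot 2
383: h=9 => slot 9
824: h=10, probe 10,0 => slot 0
714: h=10, probe 10,0,1 => slot 1
Table: [824, 714, 101, —, —, —, —, —, —, 383, 802]

101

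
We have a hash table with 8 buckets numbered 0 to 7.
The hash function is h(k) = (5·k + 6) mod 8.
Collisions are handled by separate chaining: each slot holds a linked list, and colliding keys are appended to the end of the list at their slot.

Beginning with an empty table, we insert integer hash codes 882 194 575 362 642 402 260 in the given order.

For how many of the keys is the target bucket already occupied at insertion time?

882 -> bucket 0
194 -> bucket 0 (collision)
575 -> bucket 1
362 -> bucket 0 (collision)
642 -> bucket 0 (collision)
402 -> bucket 0 (collision)
260 -> bucket 2
Final buckets:
0: 882 -> 194 -> 362 -> 642 -> 402
1: 575
2: 260
3: _
4: _
5: _
6: _
7: _

4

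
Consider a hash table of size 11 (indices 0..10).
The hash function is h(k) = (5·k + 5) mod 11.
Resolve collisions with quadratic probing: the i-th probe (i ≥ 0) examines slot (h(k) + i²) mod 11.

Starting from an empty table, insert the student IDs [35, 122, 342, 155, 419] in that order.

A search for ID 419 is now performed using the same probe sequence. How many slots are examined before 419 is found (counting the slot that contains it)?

4

Insert 35: h=4, slot 4 empty → index 4.
Insert 122: h=10, slot 10 empty → index 10.
Insert 342: h=10, slot 10 occupied → index 0.
Insert 155: h=10, slots 10,0 occupied → index 3.
Insert 419: h=10, slots 10,0,3 occupied → index 8.
Table: [342, —, —, 155, 35, —, —, —, 419, —, 122]
Lookup 419: h=10, probe 10,0,3,8 → found at 8.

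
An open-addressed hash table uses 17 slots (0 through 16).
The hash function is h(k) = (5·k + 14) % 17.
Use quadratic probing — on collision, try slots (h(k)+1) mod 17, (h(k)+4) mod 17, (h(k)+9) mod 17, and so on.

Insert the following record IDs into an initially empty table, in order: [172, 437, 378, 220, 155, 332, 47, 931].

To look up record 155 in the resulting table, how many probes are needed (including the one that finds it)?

Insert 172: h=7, slot 7 empty → index 7.
Insert 437: h=6, slot 6 empty → index 6.
Insert 378: h=0, slot 0 empty → index 0.
Insert 220: h=9, slot 9 empty → index 9.
Insert 155: h=7, slot 7 occupied → index 8.
Insert 332: h=8, slots 8,9 occupied → index 12.
Insert 47: h=11, slot 11 empty → index 11.
Insert 931: h=11, slots 11,12 occupied → index 15.
Table: [378, -, -, -, -, -, 437, 172, 155, 220, -, 47, 332, -, -, 931, -]
Lookup 155: h=7, probe 7,8 → found at 8.

2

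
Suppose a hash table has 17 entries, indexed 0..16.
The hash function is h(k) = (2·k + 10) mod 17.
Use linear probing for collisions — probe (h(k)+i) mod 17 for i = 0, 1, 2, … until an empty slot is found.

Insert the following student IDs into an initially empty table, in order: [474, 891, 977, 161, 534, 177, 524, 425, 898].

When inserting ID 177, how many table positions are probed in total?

5

Insert 474: h=6, slot 6 empty => index 6.
Insert 891: h=7, slot 7 empty => index 7.
Insert 977: h=9, slot 9 empty => index 9.
Insert 161: h=9, slot 9 occupied => index 10.
Insert 534: h=7, slot 7 occupied => index 8.
Insert 177: h=7, slots 7,8,9,10 occupied => index 11.
Insert 524: h=4, slot 4 empty => index 4.
Insert 425: h=10, slots 10,11 occupied => index 12.
Insert 898: h=4, slot 4 occupied => index 5.
Table: [_, _, _, _, 524, 898, 474, 891, 534, 977, 161, 177, 425, _, _, _, _]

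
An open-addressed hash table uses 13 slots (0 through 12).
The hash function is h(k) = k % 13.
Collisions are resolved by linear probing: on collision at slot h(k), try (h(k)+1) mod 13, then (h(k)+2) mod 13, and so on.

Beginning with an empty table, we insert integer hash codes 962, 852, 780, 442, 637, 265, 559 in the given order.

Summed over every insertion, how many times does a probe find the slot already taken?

10

962 hashes to 0; slot 0 is free -> place at 0.
852 hashes to 7; slot 7 is free -> place at 7.
780 hashes to 0; 0 taken -> place at 1.
442 hashes to 0; 0,1 taken -> place at 2.
637 hashes to 0; 0,1,2 taken -> place at 3.
265 hashes to 5; slot 5 is free -> place at 5.
559 hashes to 0; 0,1,2,3 taken -> place at 4.
Table: [962, 780, 442, 637, 559, 265, —, 852, —, —, —, —, —]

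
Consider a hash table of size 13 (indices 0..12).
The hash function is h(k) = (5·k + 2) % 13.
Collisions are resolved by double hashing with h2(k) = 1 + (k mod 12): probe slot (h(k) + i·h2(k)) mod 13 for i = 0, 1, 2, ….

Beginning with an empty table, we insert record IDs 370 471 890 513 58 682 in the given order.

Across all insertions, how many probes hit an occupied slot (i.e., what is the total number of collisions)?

7

370: h=6 → slot 6
471: h=4 → slot 4
890: h=6, h2=3, probe 6,9 → slot 9
513: h=6, h2=10, probe 6,3 → slot 3
58: h=6, h2=11, probe 6,4,2 → slot 2
682: h=6, h2=11, probe 6,4,2,0 → slot 0
Table: [682, —, 58, 513, 471, —, 370, —, —, 890, —, —, —]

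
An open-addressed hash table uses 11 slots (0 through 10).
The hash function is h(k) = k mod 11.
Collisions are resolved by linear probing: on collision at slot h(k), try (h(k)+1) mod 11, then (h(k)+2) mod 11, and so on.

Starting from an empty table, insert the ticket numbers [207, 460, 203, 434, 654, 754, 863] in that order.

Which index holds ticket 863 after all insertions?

0

207 hashes to 9; slot 9 is free => place at 9.
460 hashes to 9; 9 taken => place at 10.
203 hashes to 5; slot 5 is free => place at 5.
434 hashes to 5; 5 taken => place at 6.
654 hashes to 5; 5,6 taken => place at 7.
754 hashes to 6; 6,7 taken => place at 8.
863 hashes to 5; 5,6,7,8,9,10 taken => place at 0.
Table: [863, ., ., ., ., 203, 434, 654, 754, 207, 460]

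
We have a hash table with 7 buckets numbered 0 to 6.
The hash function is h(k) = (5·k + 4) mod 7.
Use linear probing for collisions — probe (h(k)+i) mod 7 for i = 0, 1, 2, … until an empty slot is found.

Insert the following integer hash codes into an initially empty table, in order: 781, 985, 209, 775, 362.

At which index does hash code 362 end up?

4

Insert 781: h=3, slot 3 empty => index 3.
Insert 985: h=1, slot 1 empty => index 1.
Insert 209: h=6, slot 6 empty => index 6.
Insert 775: h=1, slot 1 occupied => index 2.
Insert 362: h=1, slots 1,2,3 occupied => index 4.
Table: [., 985, 775, 781, 362, ., 209]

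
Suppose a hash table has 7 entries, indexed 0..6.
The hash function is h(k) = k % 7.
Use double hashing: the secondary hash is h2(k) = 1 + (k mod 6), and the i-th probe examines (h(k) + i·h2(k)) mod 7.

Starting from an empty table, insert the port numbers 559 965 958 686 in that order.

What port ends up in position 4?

559: h=6 → slot 6
965: h=6, h2=6, probe 6,5 → slot 5
958: h=6, h2=5, probe 6,4 → slot 4
686: h=0 → slot 0
Table: [686, —, —, —, 958, 965, 559]

958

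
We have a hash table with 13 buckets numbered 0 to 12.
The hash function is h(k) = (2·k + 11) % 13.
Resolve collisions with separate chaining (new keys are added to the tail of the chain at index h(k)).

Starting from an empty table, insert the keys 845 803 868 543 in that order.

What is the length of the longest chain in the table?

3

Insert 845: h=11, bucket 11 empty → new chain.
Insert 803: h=5, bucket 5 empty → new chain.
Insert 868: h=5, bucket 5 nonempty → append to chain.
Insert 543: h=5, bucket 5 nonempty → append to chain.
Final buckets:
0: —
1: —
2: —
3: —
4: —
5: 803 -> 868 -> 543
6: —
7: —
8: —
9: —
10: —
11: 845
12: —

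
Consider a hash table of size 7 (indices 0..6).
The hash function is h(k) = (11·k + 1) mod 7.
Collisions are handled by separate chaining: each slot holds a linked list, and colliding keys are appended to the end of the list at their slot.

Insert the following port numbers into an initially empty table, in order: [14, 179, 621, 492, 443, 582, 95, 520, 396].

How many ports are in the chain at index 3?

3

14 -> bucket 1
179 -> bucket 3
621 -> bucket 0
492 -> bucket 2
443 -> bucket 2 (collision)
582 -> bucket 5
95 -> bucket 3 (collision)
520 -> bucket 2 (collision)
396 -> bucket 3 (collision)
Final buckets:
0: 621
1: 14
2: 492 -> 443 -> 520
3: 179 -> 95 -> 396
4: —
5: 582
6: —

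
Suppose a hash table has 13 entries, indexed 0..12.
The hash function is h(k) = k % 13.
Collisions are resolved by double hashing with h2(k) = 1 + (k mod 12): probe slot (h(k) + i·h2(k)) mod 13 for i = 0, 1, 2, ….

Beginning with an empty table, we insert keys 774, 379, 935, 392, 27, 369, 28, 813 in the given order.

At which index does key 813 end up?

774: h=7 → slot 7
379: h=2 → slot 2
935: h=12 → slot 12
392: h=2, h2=9, probe 2,11 → slot 11
27: h=1 → slot 1
369: h=5 → slot 5
28: h=2, h2=5, probe 2,7,12,4 → slot 4
813: h=7, h2=10, probe 7,4,1,11,8 → slot 8
Table: [∅, 27, 379, ∅, 28, 369, ∅, 774, 813, ∅, ∅, 392, 935]

8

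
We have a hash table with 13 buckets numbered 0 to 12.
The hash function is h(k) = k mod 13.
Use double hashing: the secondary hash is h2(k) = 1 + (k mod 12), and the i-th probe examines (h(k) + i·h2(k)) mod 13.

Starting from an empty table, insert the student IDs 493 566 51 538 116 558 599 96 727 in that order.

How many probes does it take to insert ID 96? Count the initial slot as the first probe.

5

Insert 493: h=12, slot 12 empty -> index 12.
Insert 566: h=7, slot 7 empty -> index 7.
Insert 51: h=12, h2=4, slot 12 occupied -> index 3.
Insert 538: h=5, slot 5 empty -> index 5.
Insert 116: h=12, h2=9, slot 12 occupied -> index 8.
Insert 558: h=12, h2=7, slot 12 occupied -> index 6.
Insert 599: h=1, slot 1 empty -> index 1.
Insert 96: h=5, h2=1, slots 5,6,7,8 occupied -> index 9.
Insert 727: h=12, h2=8, slots 12,7 occupied -> index 2.
Table: [—, 599, 727, 51, —, 538, 558, 566, 116, 96, —, —, 493]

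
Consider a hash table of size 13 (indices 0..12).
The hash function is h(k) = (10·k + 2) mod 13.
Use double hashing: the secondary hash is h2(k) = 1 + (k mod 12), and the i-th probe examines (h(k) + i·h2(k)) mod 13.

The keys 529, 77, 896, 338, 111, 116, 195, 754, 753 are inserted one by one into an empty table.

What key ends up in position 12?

753

529 hashes to 1; slot 1 is free -> place at 1.
77 hashes to 5; slot 5 is free -> place at 5.
896 hashes to 5, h2=9; 5,1 taken -> place at 10.
338 hashes to 2; slot 2 is free -> place at 2.
111 hashes to 7; slot 7 is free -> place at 7.
116 hashes to 5, h2=9; 5,1,10 taken -> place at 6.
195 hashes to 2, h2=4; 2,6,10,1,5 taken -> place at 9.
754 hashes to 2, h2=11; 2 taken -> place at 0.
753 hashes to 5, h2=10; 5,2 taken -> place at 12.
Table: [754, 529, 338, -, -, 77, 116, 111, -, 195, 896, -, 753]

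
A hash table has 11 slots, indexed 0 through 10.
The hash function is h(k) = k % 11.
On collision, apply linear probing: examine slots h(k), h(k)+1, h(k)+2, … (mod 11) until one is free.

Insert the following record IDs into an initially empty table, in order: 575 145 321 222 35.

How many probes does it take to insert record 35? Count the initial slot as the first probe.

5

Insert 575: h=3, slot 3 empty -> index 3.
Insert 145: h=2, slot 2 empty -> index 2.
Insert 321: h=2, slots 2,3 occupied -> index 4.
Insert 222: h=2, slots 2,3,4 occupied -> index 5.
Insert 35: h=2, slots 2,3,4,5 occupied -> index 6.
Table: [—, —, 145, 575, 321, 222, 35, —, —, —, —]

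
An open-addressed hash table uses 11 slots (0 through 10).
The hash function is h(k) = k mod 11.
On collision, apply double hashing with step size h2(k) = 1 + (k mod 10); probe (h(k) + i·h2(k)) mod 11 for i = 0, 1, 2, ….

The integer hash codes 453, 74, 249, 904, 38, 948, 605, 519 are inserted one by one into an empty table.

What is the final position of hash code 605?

6

453: h=2 -> slot 2
74: h=8 -> slot 8
249: h=7 -> slot 7
904: h=2, h2=5, probe 2,7,1 -> slot 1
38: h=5 -> slot 5
948: h=2, h2=9, probe 2,0 -> slot 0
605: h=0, h2=6, probe 0,6 -> slot 6
519: h=2, h2=10, probe 2,1,0,10 -> slot 10
Table: [948, 904, 453, ., ., 38, 605, 249, 74, ., 519]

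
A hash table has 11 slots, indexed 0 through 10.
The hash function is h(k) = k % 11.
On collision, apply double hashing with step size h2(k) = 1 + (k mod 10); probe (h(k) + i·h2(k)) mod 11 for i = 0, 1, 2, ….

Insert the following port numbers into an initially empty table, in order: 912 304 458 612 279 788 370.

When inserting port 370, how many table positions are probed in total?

912 hashes to 10; slot 10 is free → place at 10.
304 hashes to 7; slot 7 is free → place at 7.
458 hashes to 7, h2=9; 7 taken → place at 5.
612 hashes to 7, h2=3; 7,10 taken → place at 2.
279 hashes to 4; slot 4 is free → place at 4.
788 hashes to 7, h2=9; 7,5 taken → place at 3.
370 hashes to 7, h2=1; 7 taken → place at 8.
Table: [—, —, 612, 788, 279, 458, —, 304, 370, —, 912]

2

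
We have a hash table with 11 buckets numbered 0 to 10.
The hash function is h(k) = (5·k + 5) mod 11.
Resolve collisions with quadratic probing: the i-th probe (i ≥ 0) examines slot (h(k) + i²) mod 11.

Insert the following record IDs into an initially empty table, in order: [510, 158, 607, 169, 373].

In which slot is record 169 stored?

7

Insert 510: h=3, slot 3 empty -> index 3.
Insert 158: h=3, slot 3 occupied -> index 4.
Insert 607: h=4, slot 4 occupied -> index 5.
Insert 169: h=3, slots 3,4 occupied -> index 7.
Insert 373: h=0, slot 0 empty -> index 0.
Table: [373, ., ., 510, 158, 607, ., 169, ., ., .]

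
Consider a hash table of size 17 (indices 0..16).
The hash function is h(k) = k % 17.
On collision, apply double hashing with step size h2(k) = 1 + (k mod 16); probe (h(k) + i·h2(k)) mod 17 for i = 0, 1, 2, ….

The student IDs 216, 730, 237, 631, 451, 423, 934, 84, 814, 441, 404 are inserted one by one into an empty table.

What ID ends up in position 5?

216: h=12 -> slot 12
730: h=16 -> slot 16
237: h=16, h2=14, probe 16,13 -> slot 13
631: h=2 -> slot 2
451: h=9 -> slot 9
423: h=15 -> slot 15
934: h=16, h2=7, probe 16,6 -> slot 6
84: h=16, h2=5, probe 16,4 -> slot 4
814: h=15, h2=15, probe 15,13,11 -> slot 11
441: h=16, h2=10, probe 16,9,2,12,5 -> slot 5
404: h=13, h2=5, probe 13,1 -> slot 1
Table: [—, 404, 631, —, 84, 441, 934, —, —, 451, —, 814, 216, 237, —, 423, 730]

441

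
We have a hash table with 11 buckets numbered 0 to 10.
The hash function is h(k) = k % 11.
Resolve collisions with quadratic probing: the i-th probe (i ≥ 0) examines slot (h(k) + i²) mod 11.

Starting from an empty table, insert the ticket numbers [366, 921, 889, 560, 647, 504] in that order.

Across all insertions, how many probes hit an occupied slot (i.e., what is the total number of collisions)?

366: h=3 -> slot 3
921: h=8 -> slot 8
889: h=9 -> slot 9
560: h=10 -> slot 10
647: h=9, probe 9,10,2 -> slot 2
504: h=9, probe 9,10,2,7 -> slot 7
Table: [-, -, 647, 366, -, -, -, 504, 921, 889, 560]

5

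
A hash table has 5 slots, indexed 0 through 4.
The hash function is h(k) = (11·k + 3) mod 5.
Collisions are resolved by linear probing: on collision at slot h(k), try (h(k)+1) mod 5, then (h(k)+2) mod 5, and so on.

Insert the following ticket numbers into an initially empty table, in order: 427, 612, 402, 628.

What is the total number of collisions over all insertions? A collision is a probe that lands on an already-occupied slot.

427 hashes to 0; slot 0 is free -> place at 0.
612 hashes to 0; 0 taken -> place at 1.
402 hashes to 0; 0,1 taken -> place at 2.
628 hashes to 1; 1,2 taken -> place at 3.
Table: [427, 612, 402, 628, —]

5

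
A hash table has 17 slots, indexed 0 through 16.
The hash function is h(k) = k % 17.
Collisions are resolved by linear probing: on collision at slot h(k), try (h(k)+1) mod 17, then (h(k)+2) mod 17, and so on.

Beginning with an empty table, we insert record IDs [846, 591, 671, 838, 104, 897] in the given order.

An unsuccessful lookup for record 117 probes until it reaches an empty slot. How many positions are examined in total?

846 hashes to 13; slot 13 is free => place at 13.
591 hashes to 13; 13 taken => place at 14.
671 hashes to 8; slot 8 is free => place at 8.
838 hashes to 5; slot 5 is free => place at 5.
104 hashes to 2; slot 2 is free => place at 2.
897 hashes to 13; 13,14 taken => place at 15.
Table: [∅, ∅, 104, ∅, ∅, 838, ∅, ∅, 671, ∅, ∅, ∅, ∅, 846, 591, 897, ∅]
Lookup 117: h=15, probe 15,16 → slot 16 empty, not found.

2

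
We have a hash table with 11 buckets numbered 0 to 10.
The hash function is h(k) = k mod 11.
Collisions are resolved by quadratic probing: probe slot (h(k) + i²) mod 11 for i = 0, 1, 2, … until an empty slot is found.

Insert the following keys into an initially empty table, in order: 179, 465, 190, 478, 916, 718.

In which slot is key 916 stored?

1

179: h=3 => slot 3
465: h=3, probe 3,4 => slot 4
190: h=3, probe 3,4,7 => slot 7
478: h=5 => slot 5
916: h=3, probe 3,4,7,1 => slot 1
718: h=3, probe 3,4,7,1,8 => slot 8
Table: [_, 916, _, 179, 465, 478, _, 190, 718, _, _]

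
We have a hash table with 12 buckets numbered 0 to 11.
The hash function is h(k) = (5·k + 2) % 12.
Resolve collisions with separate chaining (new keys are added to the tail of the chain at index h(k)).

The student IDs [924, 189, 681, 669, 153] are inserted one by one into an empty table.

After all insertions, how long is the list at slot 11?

4

924 → bucket 2
189 → bucket 11
681 → bucket 11 (collision)
669 → bucket 11 (collision)
153 → bucket 11 (collision)
Final buckets:
0: -
1: -
2: 924
3: -
4: -
5: -
6: -
7: -
8: -
9: -
10: -
11: 189 -> 681 -> 669 -> 153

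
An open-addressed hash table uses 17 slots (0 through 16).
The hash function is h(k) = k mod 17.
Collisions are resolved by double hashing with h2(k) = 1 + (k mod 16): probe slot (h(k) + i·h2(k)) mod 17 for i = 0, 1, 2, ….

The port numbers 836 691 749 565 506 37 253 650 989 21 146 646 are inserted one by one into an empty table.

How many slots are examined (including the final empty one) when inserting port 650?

5

836: h=3 → slot 3
691: h=11 → slot 11
749: h=1 → slot 1
565: h=4 → slot 4
506: h=13 → slot 13
37: h=3, h2=6, probe 3,9 → slot 9
253: h=15 → slot 15
650: h=4, h2=11, probe 4,15,9,3,14 → slot 14
989: h=3, h2=14, probe 3,0 → slot 0
21: h=4, h2=6, probe 4,10 → slot 10
146: h=10, h2=3, probe 10,13,16 → slot 16
646: h=0, h2=7, probe 0,7 → slot 7
Table: [989, 749, ., 836, 565, ., ., 646, ., 37, 21, 691, ., 506, 650, 253, 146]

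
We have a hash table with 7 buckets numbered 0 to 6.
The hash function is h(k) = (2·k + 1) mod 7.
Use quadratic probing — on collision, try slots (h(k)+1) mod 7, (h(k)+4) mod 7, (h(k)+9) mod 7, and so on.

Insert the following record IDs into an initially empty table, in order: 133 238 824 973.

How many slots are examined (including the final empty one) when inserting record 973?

Insert 133: h=1, slot 1 empty → index 1.
Insert 238: h=1, slot 1 occupied → index 2.
Insert 824: h=4, slot 4 empty → index 4.
Insert 973: h=1, slots 1,2 occupied → index 5.
Table: [-, 133, 238, -, 824, 973, -]

3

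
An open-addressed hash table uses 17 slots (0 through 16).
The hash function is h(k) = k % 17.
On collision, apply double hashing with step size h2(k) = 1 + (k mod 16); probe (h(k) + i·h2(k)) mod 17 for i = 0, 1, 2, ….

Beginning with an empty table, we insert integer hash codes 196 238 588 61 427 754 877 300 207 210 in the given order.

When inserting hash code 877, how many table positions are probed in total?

196: h=9 → slot 9
238: h=0 → slot 0
588: h=10 → slot 10
61: h=10, h2=14, probe 10,7 → slot 7
427: h=2 → slot 2
754: h=6 → slot 6
877: h=10, h2=14, probe 10,7,4 → slot 4
300: h=11 → slot 11
207: h=3 → slot 3
210: h=6, h2=3, probe 6,9,12 → slot 12
Table: [238, ∅, 427, 207, 877, ∅, 754, 61, ∅, 196, 588, 300, 210, ∅, ∅, ∅, ∅]

3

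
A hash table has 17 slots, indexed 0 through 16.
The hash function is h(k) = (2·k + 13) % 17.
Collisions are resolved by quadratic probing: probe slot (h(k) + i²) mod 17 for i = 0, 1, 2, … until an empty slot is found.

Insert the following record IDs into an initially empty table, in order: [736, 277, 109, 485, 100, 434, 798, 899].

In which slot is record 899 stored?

Insert 736: h=6, slot 6 empty → index 6.
Insert 277: h=6, slot 6 occupied → index 7.
Insert 109: h=10, slot 10 empty → index 10.
Insert 485: h=14, slot 14 empty → index 14.
Insert 100: h=9, slot 9 empty → index 9.
Insert 434: h=14, slot 14 occupied → index 15.
Insert 798: h=11, slot 11 empty → index 11.
Insert 899: h=9, slots 9,10 occupied → index 13.
Table: [_, _, _, _, _, _, 736, 277, _, 100, 109, 798, _, 899, 485, 434, _]

13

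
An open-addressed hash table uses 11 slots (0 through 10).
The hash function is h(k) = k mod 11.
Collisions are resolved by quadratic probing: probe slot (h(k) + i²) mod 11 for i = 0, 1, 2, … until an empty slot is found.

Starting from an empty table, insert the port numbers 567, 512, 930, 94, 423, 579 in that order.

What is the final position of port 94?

4

Insert 567: h=6, slot 6 empty => index 6.
Insert 512: h=6, slot 6 occupied => index 7.
Insert 930: h=6, slots 6,7 occupied => index 10.
Insert 94: h=6, slots 6,7,10 occupied => index 4.
Insert 423: h=5, slot 5 empty => index 5.
Insert 579: h=7, slot 7 occupied => index 8.
Table: [—, —, —, —, 94, 423, 567, 512, 579, —, 930]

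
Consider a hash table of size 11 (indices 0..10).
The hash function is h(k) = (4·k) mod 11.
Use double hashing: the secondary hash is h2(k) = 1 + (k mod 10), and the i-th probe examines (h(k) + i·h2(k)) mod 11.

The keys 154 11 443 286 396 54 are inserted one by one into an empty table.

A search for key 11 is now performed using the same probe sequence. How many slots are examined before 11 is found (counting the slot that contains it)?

154 hashes to 0; slot 0 is free -> place at 0.
11 hashes to 0, h2=2; 0 taken -> place at 2.
443 hashes to 1; slot 1 is free -> place at 1.
286 hashes to 0, h2=7; 0 taken -> place at 7.
396 hashes to 0, h2=7; 0,7 taken -> place at 3.
54 hashes to 7, h2=5; 7,1 taken -> place at 6.
Table: [154, 443, 11, 396, ∅, ∅, 54, 286, ∅, ∅, ∅]
Lookup 11: h=0, h2=2, probe 0,2 → found at 2.

2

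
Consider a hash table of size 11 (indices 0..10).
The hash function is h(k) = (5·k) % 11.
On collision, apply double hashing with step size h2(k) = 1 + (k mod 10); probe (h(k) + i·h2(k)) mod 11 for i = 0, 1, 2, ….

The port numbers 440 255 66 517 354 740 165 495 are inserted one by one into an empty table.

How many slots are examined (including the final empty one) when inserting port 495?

3

440 hashes to 0; slot 0 is free → place at 0.
255 hashes to 10; slot 10 is free → place at 10.
66 hashes to 0, h2=7; 0 taken → place at 7.
517 hashes to 0, h2=8; 0 taken → place at 8.
354 hashes to 10, h2=5; 10 taken → place at 4.
740 hashes to 4, h2=1; 4 taken → place at 5.
165 hashes to 0, h2=6; 0 taken → place at 6.
495 hashes to 0, h2=6; 0,6 taken → place at 1.
Table: [440, 495, —, —, 354, 740, 165, 66, 517, —, 255]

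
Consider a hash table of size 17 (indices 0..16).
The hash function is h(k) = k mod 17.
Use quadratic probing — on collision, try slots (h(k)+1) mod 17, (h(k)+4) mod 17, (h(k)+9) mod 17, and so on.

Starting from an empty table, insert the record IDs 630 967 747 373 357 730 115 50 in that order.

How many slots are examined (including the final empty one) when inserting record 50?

Insert 630: h=1, slot 1 empty => index 1.
Insert 967: h=15, slot 15 empty => index 15.
Insert 747: h=16, slot 16 empty => index 16.
Insert 373: h=16, slot 16 occupied => index 0.
Insert 357: h=0, slots 0,1 occupied => index 4.
Insert 730: h=16, slots 16,0 occupied => index 3.
Insert 115: h=13, slot 13 empty => index 13.
Insert 50: h=16, slots 16,0,3 occupied => index 8.
Table: [373, 630, _, 730, 357, _, _, _, 50, _, _, _, _, 115, _, 967, 747]

4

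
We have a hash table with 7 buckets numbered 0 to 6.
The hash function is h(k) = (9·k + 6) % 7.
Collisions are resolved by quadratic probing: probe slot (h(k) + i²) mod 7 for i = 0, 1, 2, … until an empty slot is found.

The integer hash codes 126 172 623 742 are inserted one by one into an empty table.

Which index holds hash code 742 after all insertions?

1

126 hashes to 6; slot 6 is free => place at 6.
172 hashes to 0; slot 0 is free => place at 0.
623 hashes to 6; 6,0 taken => place at 3.
742 hashes to 6; 6,0,3 taken => place at 1.
Table: [172, 742, —, 623, —, —, 126]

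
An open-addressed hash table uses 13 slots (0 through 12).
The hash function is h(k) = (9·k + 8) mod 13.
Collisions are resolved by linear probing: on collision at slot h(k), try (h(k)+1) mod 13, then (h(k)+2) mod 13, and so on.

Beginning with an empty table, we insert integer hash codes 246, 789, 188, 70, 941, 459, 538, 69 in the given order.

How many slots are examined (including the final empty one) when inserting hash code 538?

Insert 246: h=12, slot 12 empty -> index 12.
Insert 789: h=11, slot 11 empty -> index 11.
Insert 188: h=10, slot 10 empty -> index 10.
Insert 70: h=1, slot 1 empty -> index 1.
Insert 941: h=1, slot 1 occupied -> index 2.
Insert 459: h=5, slot 5 empty -> index 5.
Insert 538: h=1, slots 1,2 occupied -> index 3.
Insert 69: h=5, slot 5 occupied -> index 6.
Table: [∅, 70, 941, 538, ∅, 459, 69, ∅, ∅, ∅, 188, 789, 246]

3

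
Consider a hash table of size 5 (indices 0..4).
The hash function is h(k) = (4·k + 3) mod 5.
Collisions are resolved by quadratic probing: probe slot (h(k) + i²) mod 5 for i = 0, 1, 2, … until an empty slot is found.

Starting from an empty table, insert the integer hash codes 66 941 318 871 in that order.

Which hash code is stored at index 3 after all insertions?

941

66 hashes to 2; slot 2 is free → place at 2.
941 hashes to 2; 2 taken → place at 3.
318 hashes to 0; slot 0 is free → place at 0.
871 hashes to 2; 2,3 taken → place at 1.
Table: [318, 871, 66, 941, -]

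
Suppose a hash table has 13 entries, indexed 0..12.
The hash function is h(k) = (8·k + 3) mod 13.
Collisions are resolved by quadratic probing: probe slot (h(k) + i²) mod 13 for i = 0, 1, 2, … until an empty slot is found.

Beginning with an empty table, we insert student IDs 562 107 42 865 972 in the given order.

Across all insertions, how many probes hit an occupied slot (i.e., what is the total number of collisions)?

562: h=1 → slot 1
107: h=1, probe 1,2 → slot 2
42: h=1, probe 1,2,5 → slot 5
865: h=7 → slot 7
972: h=5, probe 5,6 → slot 6
Table: [—, 562, 107, —, —, 42, 972, 865, —, —, —, —, —]

4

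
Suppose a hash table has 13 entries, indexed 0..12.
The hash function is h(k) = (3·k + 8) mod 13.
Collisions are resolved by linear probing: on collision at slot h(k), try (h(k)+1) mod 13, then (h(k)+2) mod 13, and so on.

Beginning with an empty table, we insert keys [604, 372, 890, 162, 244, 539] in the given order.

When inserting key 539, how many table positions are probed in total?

Insert 604: h=0, slot 0 empty => index 0.
Insert 372: h=6, slot 6 empty => index 6.
Insert 890: h=0, slot 0 occupied => index 1.
Insert 162: h=0, slots 0,1 occupied => index 2.
Insert 244: h=12, slot 12 empty => index 12.
Insert 539: h=0, slots 0,1,2 occupied => index 3.
Table: [604, 890, 162, 539, ∅, ∅, 372, ∅, ∅, ∅, ∅, ∅, 244]

4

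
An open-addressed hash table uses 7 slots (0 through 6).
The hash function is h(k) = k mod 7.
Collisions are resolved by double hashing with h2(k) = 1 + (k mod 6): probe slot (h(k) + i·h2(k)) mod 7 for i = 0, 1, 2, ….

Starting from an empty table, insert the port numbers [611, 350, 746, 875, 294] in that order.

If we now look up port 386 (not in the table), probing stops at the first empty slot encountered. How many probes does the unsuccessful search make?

611 hashes to 2; slot 2 is free -> place at 2.
350 hashes to 0; slot 0 is free -> place at 0.
746 hashes to 4; slot 4 is free -> place at 4.
875 hashes to 0, h2=6; 0 taken -> place at 6.
294 hashes to 0, h2=1; 0 taken -> place at 1.
Table: [350, 294, 611, -, 746, -, 875]
Lookup 386: h=1, h2=3, probe 1,4,0,3 → slot 3 empty, not found.

4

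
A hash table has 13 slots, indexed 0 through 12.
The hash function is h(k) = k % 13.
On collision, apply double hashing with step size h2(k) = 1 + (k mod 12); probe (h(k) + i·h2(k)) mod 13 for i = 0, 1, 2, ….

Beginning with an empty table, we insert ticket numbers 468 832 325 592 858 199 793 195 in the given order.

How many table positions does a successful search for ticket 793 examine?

468: h=0 => slot 0
832: h=0, h2=5, probe 0,5 => slot 5
325: h=0, h2=2, probe 0,2 => slot 2
592: h=7 => slot 7
858: h=0, h2=7, probe 0,7,1 => slot 1
199: h=4 => slot 4
793: h=0, h2=2, probe 0,2,4,6 => slot 6
195: h=0, h2=4, probe 0,4,8 => slot 8
Table: [468, 858, 325, ., 199, 832, 793, 592, 195, ., ., ., .]
Lookup 793: h=0, h2=2, probe 0,2,4,6 → found at 6.

4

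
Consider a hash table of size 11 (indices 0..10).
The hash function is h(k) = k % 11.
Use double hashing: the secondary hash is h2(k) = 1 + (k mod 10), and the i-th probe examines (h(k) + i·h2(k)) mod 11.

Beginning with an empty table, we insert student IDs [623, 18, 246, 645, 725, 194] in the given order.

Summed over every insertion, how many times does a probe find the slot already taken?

3

Insert 623: h=7, slot 7 empty -> index 7.
Insert 18: h=7, h2=9, slot 7 occupied -> index 5.
Insert 246: h=4, slot 4 empty -> index 4.
Insert 645: h=7, h2=6, slot 7 occupied -> index 2.
Insert 725: h=10, slot 10 empty -> index 10.
Insert 194: h=7, h2=5, slot 7 occupied -> index 1.
Table: [_, 194, 645, _, 246, 18, _, 623, _, _, 725]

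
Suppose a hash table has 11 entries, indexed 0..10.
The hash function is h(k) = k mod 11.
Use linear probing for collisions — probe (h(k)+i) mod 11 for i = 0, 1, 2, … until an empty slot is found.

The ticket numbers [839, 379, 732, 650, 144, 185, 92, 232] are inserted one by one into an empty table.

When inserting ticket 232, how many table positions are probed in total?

Insert 839: h=3, slot 3 empty -> index 3.
Insert 379: h=5, slot 5 empty -> index 5.
Insert 732: h=6, slot 6 empty -> index 6.
Insert 650: h=1, slot 1 empty -> index 1.
Insert 144: h=1, slot 1 occupied -> index 2.
Insert 185: h=9, slot 9 empty -> index 9.
Insert 92: h=4, slot 4 empty -> index 4.
Insert 232: h=1, slots 1,2,3,4,5,6 occupied -> index 7.
Table: [—, 650, 144, 839, 92, 379, 732, 232, —, 185, —]

7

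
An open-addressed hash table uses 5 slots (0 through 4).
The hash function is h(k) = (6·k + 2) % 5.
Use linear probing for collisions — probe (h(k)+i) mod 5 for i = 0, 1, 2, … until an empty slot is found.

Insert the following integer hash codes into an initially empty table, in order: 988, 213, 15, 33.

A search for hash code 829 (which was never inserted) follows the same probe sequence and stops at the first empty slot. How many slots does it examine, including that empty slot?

Insert 988: h=0, slot 0 empty → index 0.
Insert 213: h=0, slot 0 occupied → index 1.
Insert 15: h=2, slot 2 empty → index 2.
Insert 33: h=0, slots 0,1,2 occupied → index 3.
Table: [988, 213, 15, 33, .]
Lookup 829: h=1, probe 1,2,3,4 → slot 4 empty, not found.

4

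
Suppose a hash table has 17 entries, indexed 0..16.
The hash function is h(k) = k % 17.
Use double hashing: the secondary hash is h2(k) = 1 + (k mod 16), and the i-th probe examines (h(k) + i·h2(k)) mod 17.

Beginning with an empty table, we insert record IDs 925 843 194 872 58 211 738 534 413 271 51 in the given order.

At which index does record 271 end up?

925: h=7 → slot 7
843: h=10 → slot 10
194: h=7, h2=3, probe 7,10,13 → slot 13
872: h=5 → slot 5
58: h=7, h2=11, probe 7,1 → slot 1
211: h=7, h2=4, probe 7,11 → slot 11
738: h=7, h2=3, probe 7,10,13,16 → slot 16
534: h=7, h2=7, probe 7,14 → slot 14
413: h=5, h2=14, probe 5,2 → slot 2
271: h=16, h2=16, probe 16,15 → slot 15
51: h=0 → slot 0
Table: [51, 58, 413, ., ., 872, ., 925, ., ., 843, 211, ., 194, 534, 271, 738]

15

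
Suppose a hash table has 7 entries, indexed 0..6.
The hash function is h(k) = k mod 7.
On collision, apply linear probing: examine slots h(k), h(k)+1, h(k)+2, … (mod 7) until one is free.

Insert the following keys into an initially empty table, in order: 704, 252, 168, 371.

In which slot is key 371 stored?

2

704 hashes to 4; slot 4 is free → place at 4.
252 hashes to 0; slot 0 is free → place at 0.
168 hashes to 0; 0 taken → place at 1.
371 hashes to 0; 0,1 taken → place at 2.
Table: [252, 168, 371, ., 704, ., .]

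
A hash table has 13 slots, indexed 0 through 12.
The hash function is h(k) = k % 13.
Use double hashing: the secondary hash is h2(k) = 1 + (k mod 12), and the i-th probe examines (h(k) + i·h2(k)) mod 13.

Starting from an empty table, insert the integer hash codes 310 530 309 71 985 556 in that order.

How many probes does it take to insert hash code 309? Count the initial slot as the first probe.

2

310: h=11 => slot 11
530: h=10 => slot 10
309: h=10, h2=10, probe 10,7 => slot 7
71: h=6 => slot 6
985: h=10, h2=2, probe 10,12 => slot 12
556: h=10, h2=5, probe 10,2 => slot 2
Table: [∅, ∅, 556, ∅, ∅, ∅, 71, 309, ∅, ∅, 530, 310, 985]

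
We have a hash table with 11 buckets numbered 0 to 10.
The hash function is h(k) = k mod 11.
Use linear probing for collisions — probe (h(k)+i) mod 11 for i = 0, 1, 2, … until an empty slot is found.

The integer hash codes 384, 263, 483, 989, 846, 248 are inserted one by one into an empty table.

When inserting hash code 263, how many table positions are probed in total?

384: h=10 => slot 10
263: h=10, probe 10,0 => slot 0
483: h=10, probe 10,0,1 => slot 1
989: h=10, probe 10,0,1,2 => slot 2
846: h=10, probe 10,0,1,2,3 => slot 3
248: h=6 => slot 6
Table: [263, 483, 989, 846, —, —, 248, —, —, —, 384]

2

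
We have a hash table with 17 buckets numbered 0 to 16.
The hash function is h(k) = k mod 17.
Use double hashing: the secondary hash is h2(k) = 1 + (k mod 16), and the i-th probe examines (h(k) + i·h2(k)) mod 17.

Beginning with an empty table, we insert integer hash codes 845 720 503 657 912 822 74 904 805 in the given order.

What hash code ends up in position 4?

904

Insert 845: h=12, slot 12 empty -> index 12.
Insert 720: h=6, slot 6 empty -> index 6.
Insert 503: h=10, slot 10 empty -> index 10.
Insert 657: h=11, slot 11 empty -> index 11.
Insert 912: h=11, h2=1, slots 11,12 occupied -> index 13.
Insert 822: h=6, h2=7, slots 6,13 occupied -> index 3.
Insert 74: h=6, h2=11, slot 6 occupied -> index 0.
Insert 904: h=3, h2=9, slots 3,12 occupied -> index 4.
Insert 805: h=6, h2=6, slots 6,12 occupied -> index 1.
Table: [74, 805, ∅, 822, 904, ∅, 720, ∅, ∅, ∅, 503, 657, 845, 912, ∅, ∅, ∅]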